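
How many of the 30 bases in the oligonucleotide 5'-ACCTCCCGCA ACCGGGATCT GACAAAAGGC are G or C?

Base counts: T=3, A=9, G=7, C=11
G+C = 7 + 11 = 18

18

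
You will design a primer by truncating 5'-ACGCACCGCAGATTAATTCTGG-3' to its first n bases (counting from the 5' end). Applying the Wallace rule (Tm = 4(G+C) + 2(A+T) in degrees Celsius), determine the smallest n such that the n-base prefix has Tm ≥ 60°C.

n = 21

First 20 bases: ACGCACCGCAGATTAATTCT → Tm = 58°C (< 60°C)
First 21 bases: ACGCACCGCAGATTAATTCTG → Tm = 62°C (≥ 60°C)
Since every base adds ≥2°C, Tm only increases with n, so the threshold is first crossed at n = 21.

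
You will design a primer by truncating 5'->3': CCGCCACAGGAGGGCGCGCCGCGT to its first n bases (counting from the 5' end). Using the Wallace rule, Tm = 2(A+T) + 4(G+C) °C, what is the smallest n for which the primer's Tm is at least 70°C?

First 18 bases: CCGCCACAGGAGGGCGCG → Tm = 66°C (< 70°C)
First 19 bases: CCGCCACAGGAGGGCGCGC → Tm = 70°C (≥ 70°C)
Each additional base adds 2°C (A/T) or 4°C (G/C), so Tm is non-decreasing in n; n = 19 is the first length to reach 70°C.

n = 19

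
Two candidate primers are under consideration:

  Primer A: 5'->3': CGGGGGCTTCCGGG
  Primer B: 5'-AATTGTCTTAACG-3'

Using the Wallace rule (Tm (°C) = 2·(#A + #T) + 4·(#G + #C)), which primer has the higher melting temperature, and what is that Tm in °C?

Primer A, 52°C

Primer A: A+T=2, G+C=12 → Tm = 2(2)+4(12) = 52°C
Primer B: A+T=9, G+C=4 → Tm = 2(9)+4(4) = 34°C
52°C vs 34°C → primer A is higher.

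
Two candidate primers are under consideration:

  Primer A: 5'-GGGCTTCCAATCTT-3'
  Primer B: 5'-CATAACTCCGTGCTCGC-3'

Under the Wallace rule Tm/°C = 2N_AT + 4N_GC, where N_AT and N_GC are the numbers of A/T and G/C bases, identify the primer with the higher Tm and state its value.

Primer B, 54°C

Primer A: A+T=7, G+C=7 → Tm = 2(7)+4(7) = 42°C
Primer B: A+T=7, G+C=10 → Tm = 2(7)+4(10) = 54°C
42°C vs 54°C → primer B is higher.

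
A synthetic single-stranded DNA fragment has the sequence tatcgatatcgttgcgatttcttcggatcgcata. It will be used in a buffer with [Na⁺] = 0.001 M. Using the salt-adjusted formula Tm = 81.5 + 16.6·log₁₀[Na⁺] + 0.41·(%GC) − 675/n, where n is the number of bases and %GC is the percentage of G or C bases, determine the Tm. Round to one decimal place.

Length n = 34. Counting bases: C=7, G=7, A=7, T=13
G+C = 14, so %GC = 14/34 × 100 = 41.176%
Salt term: 16.6 × (-3) = -49.8
GC term: 0.41 × 41.176 = 16.882; length term: −675/34 = −19.853
Tm = 81.5 + (-49.8) + 16.882 − 19.853 = 28.729 → 28.7°C

28.7°C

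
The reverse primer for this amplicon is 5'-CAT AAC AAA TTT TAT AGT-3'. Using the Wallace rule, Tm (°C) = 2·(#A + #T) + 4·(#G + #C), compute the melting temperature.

42°C

Base counts: A=8, T=7, G=1, C=2
So N_AT = 15 and N_GC = 3.
Tm = 2×15 + 4×3 = 42°C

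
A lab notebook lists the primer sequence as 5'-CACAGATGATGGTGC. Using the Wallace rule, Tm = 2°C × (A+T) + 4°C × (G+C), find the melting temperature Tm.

Base counts: A=4, C=3, G=5, T=3
A+T = 7, G+C = 8
Tm = 4·8 + 2·7 = 32 + 14 = 46°C

46°C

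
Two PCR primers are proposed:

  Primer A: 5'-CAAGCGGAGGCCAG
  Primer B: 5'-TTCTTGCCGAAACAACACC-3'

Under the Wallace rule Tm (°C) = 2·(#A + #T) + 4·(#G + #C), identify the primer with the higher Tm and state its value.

Primer B, 56°C

Primer A: A+T=4, G+C=10 → Tm = 2(4)+4(10) = 48°C
Primer B: A+T=10, G+C=9 → Tm = 2(10)+4(9) = 56°C
48°C vs 56°C → primer B is higher.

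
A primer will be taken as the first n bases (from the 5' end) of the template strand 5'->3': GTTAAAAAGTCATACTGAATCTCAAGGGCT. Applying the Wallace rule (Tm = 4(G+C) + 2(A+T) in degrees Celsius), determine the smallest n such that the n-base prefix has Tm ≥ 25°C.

First 10 bases: GTTAAAAAGT → Tm = 24°C (< 25°C)
First 11 bases: GTTAAAAAGTC → Tm = 28°C (≥ 25°C)
Each additional base adds 2°C (A/T) or 4°C (G/C), so Tm is non-decreasing in n; n = 11 is the first length to reach 25°C.

n = 11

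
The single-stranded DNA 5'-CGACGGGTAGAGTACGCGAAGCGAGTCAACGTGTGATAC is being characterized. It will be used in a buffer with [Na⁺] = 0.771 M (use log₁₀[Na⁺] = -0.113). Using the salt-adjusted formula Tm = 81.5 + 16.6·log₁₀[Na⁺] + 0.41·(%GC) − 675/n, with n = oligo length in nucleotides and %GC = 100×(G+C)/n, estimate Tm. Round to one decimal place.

85.4°C

Length n = 39. Scanning the sequence gives C=8, G=14, T=6, A=11.
G+C = 22, so %GC = 22/39 × 100 = 56.41%
Salt term: 16.6 × (-0.113) = -1.876
GC term: 0.41 × 56.41 = 23.128; length term: −675/39 = −17.308
Tm = 81.5 + (-1.876) + 23.128 − 17.308 = 85.444 → 85.4°C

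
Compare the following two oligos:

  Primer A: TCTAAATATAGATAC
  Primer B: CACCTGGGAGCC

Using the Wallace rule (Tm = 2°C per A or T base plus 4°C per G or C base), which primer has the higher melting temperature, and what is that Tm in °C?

Primer A: A+T=12, G+C=3 → Tm = 2(12)+4(3) = 36°C
Primer B: A+T=3, G+C=9 → Tm = 2(3)+4(9) = 42°C
36°C vs 42°C → primer B is higher.

Primer B, 42°C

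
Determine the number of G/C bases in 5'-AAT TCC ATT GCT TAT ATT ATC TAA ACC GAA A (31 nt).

8

Scanning the sequence gives A=12, G=2, C=6, T=11.
Total G or C: 2 + 6 = 8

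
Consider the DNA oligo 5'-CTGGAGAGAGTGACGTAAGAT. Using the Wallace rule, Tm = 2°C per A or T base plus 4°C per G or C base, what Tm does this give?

Base counts: G=8, T=4, A=7, C=2
A+T = 11, G+C = 10
Tm = 2×11 + 4×10 = 62°C

62°C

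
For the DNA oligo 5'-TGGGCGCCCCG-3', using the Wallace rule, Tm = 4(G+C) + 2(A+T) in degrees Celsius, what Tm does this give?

42°C

A=0, T=1, C=5, G=5
A+T = 1, G+C = 10
Tm = 2×1 + 4×10 = 42°C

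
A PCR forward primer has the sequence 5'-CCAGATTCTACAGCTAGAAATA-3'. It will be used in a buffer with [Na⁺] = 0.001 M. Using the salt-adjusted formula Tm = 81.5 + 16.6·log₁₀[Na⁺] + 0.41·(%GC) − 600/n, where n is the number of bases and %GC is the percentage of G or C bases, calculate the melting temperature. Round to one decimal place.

Length n = 22. Base counts: G=3, C=5, T=5, A=9
G+C = 8, so %GC = 8/22 × 100 = 36.364%
Salt term: 16.6 × (-3) = -49.8
GC term: 0.41 × 36.364 = 14.909; length term: −600/22 = −27.273
Tm = 81.5 + (-49.8) + 14.909 − 27.273 = 19.336 → 19.3°C

19.3°C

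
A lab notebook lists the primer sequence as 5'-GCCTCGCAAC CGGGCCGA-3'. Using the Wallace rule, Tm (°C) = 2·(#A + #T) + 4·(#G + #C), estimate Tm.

64°C

C=8, G=6, A=3, T=1
So N_AT = 4 and N_GC = 14.
Tm = 2(4) + 4(14) = 8 + 56 = 64°C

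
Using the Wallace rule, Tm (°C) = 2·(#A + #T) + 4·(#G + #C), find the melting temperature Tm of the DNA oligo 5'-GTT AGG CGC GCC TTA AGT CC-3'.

G=6, A=3, T=5, C=6
A+T = 8, G+C = 12
Tm = 2×8 + 4×12 = 64°C

64°C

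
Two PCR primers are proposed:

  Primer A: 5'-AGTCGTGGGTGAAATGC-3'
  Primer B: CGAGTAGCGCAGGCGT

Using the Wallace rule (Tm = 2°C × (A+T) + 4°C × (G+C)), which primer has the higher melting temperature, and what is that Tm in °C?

Primer B, 54°C

Primer A: A+T=8, G+C=9 → Tm = 2(8)+4(9) = 52°C
Primer B: A+T=5, G+C=11 → Tm = 2(5)+4(11) = 54°C
52°C vs 54°C → primer B is higher.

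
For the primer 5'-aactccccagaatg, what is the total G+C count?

7

Counting bases: T=2, A=5, G=2, C=5
G+C = 2 + 5 = 7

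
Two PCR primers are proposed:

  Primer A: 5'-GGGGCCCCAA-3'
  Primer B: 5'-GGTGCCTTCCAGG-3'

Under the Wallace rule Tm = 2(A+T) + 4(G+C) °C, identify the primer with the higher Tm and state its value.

Primer B, 44°C

Primer A: A+T=2, G+C=8 → Tm = 2(2)+4(8) = 36°C
Primer B: A+T=4, G+C=9 → Tm = 2(4)+4(9) = 44°C
36°C vs 44°C → primer B is higher.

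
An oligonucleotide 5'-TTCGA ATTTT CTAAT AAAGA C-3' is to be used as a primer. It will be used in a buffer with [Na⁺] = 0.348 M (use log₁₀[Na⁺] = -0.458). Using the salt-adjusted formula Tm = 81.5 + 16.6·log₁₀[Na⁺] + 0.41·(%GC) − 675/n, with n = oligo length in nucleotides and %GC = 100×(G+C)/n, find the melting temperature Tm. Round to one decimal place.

51.5°C

Length n = 21. Counting bases: A=8, C=3, T=8, G=2
G+C = 5, so %GC = 5/21 × 100 = 23.81%
Salt term: 16.6 × (-0.458) = -7.603
GC term: 0.41 × 23.81 = 9.762; length term: −675/21 = −32.143
Tm = 81.5 + (-7.603) + 9.762 − 32.143 = 51.516 → 51.5°C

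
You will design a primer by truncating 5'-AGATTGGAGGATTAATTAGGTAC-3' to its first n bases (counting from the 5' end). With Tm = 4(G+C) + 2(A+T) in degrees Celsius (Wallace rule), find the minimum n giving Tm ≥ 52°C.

n = 20

First 19 bases: AGATTGGAGGATTAATTAG → Tm = 50°C (< 52°C)
First 20 bases: AGATTGGAGGATTAATTAGG → Tm = 54°C (≥ 52°C)
Each additional base adds 2°C (A/T) or 4°C (G/C), so Tm is non-decreasing in n; n = 20 is the first length to reach 52°C.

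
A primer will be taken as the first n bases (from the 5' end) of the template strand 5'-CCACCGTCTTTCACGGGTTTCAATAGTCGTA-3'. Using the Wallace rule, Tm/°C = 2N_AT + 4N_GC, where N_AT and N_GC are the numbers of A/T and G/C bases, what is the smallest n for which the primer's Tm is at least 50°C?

n = 16

First 15 bases: CCACCGTCTTTCACG → Tm = 48°C (< 50°C)
First 16 bases: CCACCGTCTTTCACGG → Tm = 52°C (≥ 50°C)
Since every base adds ≥2°C, Tm only increases with n, so the threshold is first crossed at n = 16.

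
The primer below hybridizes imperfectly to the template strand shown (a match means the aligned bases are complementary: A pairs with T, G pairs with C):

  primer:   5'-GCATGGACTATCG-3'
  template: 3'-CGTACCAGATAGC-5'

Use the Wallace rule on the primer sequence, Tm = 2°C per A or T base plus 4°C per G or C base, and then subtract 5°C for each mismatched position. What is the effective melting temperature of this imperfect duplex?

Primer base counts: A=3, T=3, G=4, C=3 → A+T=6, G+C=7
Perfect-match Tm = 2(6) + 4(7) = 12 + 28 = 40°C
Mismatches (positions where the bases are not complementary): 1 (at position 7)
Effective Tm = 40 − 1×5 = 40 − 5 = 35°C

35°C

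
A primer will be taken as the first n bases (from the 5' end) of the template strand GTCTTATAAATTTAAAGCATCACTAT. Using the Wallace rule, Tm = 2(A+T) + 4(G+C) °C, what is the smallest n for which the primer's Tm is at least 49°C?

n = 21

First 20 bases: GTCTTATAAATTTAAAGCAT → Tm = 48°C (< 49°C)
First 21 bases: GTCTTATAAATTTAAAGCATC → Tm = 52°C (≥ 49°C)
Each additional base adds 2°C (A/T) or 4°C (G/C), so Tm is non-decreasing in n; n = 21 is the first length to reach 49°C.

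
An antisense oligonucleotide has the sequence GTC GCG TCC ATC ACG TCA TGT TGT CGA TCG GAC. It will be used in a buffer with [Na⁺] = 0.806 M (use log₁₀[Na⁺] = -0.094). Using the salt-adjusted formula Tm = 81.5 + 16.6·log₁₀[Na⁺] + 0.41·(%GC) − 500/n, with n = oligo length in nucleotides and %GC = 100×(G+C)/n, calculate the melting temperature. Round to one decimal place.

Length n = 33. Base counts: A=5, G=9, T=9, C=10
G+C = 19, so %GC = 19/33 × 100 = 57.576%
Salt term: 16.6 × (-0.094) = -1.56
GC term: 0.41 × 57.576 = 23.606; length term: −500/33 = −15.152
Tm = 81.5 + (-1.56) + 23.606 − 15.152 = 88.394 → 88.4°C

88.4°C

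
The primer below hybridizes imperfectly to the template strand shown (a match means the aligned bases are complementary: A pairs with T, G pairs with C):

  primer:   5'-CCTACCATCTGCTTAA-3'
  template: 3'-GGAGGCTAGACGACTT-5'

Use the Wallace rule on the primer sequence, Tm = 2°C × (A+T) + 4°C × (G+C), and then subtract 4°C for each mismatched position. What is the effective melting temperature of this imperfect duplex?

34°C

Primer base counts: A=4, T=5, G=1, C=6 → A+T=9, G+C=7
Perfect-match Tm = 2(9) + 4(7) = 18 + 28 = 46°C
Mismatches (positions where the bases are not complementary): 3 (at positions 4, 6, 14)
Effective Tm = 46 − 3×4 = 46 − 12 = 34°C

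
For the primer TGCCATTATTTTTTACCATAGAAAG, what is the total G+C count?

7

Counting bases: G=3, A=8, T=10, C=4
G+C = 3 + 4 = 7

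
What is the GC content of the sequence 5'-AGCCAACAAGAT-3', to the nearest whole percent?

42%

C=3, A=6, T=1, G=2
G+C = 2 + 3 = 5 out of 12 bases
%GC = 5/12 × 100 = 41.67% ≈ 42%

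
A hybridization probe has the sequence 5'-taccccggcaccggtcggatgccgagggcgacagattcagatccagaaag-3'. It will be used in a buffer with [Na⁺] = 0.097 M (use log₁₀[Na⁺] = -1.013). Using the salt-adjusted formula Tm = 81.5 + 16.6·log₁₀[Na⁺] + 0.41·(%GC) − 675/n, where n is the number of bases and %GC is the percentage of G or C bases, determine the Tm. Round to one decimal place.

76.6°C

Length n = 50. Base counts: C=15, G=16, T=6, A=13
G+C = 31, so %GC = 31/50 × 100 = 62%
Salt term: 16.6 × (-1.013) = -16.816
GC term: 0.41 × 62 = 25.42; length term: −675/50 = −13.5
Tm = 81.5 + (-16.816) + 25.42 − 13.5 = 76.604 → 76.6°C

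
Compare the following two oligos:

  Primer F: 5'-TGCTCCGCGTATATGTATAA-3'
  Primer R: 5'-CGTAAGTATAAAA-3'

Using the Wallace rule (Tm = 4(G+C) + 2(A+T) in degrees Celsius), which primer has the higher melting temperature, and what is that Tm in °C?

Primer F: A+T=12, G+C=8 → Tm = 2(12)+4(8) = 56°C
Primer R: A+T=10, G+C=3 → Tm = 2(10)+4(3) = 32°C
56°C vs 32°C → primer F is higher.

Primer F, 56°C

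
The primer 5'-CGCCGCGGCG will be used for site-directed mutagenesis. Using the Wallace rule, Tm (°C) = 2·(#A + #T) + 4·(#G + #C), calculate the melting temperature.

Scanning the sequence gives C=5, G=5, T=0, A=0.
So N_AT = 0 and N_GC = 10.
Tm = 2(0) + 4(10) = 0 + 40 = 40°C

40°C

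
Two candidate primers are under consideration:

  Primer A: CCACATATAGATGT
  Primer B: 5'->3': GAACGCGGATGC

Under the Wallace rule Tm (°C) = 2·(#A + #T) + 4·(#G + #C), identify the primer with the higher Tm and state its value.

Primer A: A+T=9, G+C=5 → Tm = 2(9)+4(5) = 38°C
Primer B: A+T=4, G+C=8 → Tm = 2(4)+4(8) = 40°C
38°C vs 40°C → primer B is higher.

Primer B, 40°C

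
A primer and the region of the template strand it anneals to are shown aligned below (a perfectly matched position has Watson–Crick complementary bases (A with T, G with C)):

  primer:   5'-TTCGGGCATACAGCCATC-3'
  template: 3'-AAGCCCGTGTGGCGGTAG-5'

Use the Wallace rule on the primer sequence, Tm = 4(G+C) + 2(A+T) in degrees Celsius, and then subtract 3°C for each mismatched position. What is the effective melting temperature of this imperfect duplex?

50°C

Primer base counts: A=4, T=4, G=4, C=6 → A+T=8, G+C=10
Perfect-match Tm = 2(8) + 4(10) = 16 + 40 = 56°C
Mismatches (positions where the bases are not complementary): 2 (at positions 9, 12)
Effective Tm = 56 − 2×3 = 56 − 6 = 50°C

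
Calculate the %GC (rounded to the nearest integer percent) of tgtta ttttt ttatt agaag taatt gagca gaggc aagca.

Base counts: A=13, C=3, G=9, T=15
G+C = 9 + 3 = 12 out of 40 bases
%GC = 12/40 × 100 = 30% ≈ 30%

30%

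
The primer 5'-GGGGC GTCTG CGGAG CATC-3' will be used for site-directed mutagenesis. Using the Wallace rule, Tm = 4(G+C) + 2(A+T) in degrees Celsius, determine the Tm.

66°C

Counting bases: A=2, G=9, C=5, T=3
AT pairs contribute 5, GC pairs contribute 14.
Tm = 4·14 + 2·5 = 56 + 10 = 66°C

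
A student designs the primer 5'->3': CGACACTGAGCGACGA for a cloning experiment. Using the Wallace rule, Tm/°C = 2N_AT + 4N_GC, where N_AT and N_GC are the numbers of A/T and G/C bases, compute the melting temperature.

T=1, A=5, C=5, G=5
So N_AT = 6 and N_GC = 10.
Tm = 2(6) + 4(10) = 12 + 40 = 52°C

52°C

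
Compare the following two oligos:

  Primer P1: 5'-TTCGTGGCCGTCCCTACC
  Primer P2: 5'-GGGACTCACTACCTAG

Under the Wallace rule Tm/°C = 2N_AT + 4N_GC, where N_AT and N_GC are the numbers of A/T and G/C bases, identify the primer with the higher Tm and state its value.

Primer P1: A+T=6, G+C=12 → Tm = 2(6)+4(12) = 60°C
Primer P2: A+T=7, G+C=9 → Tm = 2(7)+4(9) = 50°C
60°C vs 50°C → primer P1 is higher.

Primer P1, 60°C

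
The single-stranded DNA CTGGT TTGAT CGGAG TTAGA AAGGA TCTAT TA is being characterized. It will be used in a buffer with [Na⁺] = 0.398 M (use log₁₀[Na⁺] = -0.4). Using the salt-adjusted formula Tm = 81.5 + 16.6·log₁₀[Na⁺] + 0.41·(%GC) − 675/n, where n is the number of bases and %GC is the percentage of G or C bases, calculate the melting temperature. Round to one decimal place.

69.1°C

Length n = 32. Scanning the sequence gives A=9, T=11, G=9, C=3.
G+C = 12, so %GC = 12/32 × 100 = 37.5%
Salt term: 16.6 × (-0.4) = -6.64
GC term: 0.41 × 37.5 = 15.375; length term: −675/32 = −21.094
Tm = 81.5 + (-6.64) + 15.375 − 21.094 = 69.141 → 69.1°C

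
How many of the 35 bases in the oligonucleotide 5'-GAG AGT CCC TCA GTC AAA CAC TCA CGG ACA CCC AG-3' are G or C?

20

G=7, C=13, T=4, A=11
G+C = 7 + 13 = 20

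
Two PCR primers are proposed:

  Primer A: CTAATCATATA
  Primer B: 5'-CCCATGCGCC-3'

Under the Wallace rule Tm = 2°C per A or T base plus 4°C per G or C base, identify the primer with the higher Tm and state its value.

Primer B, 36°C

Primer A: A+T=9, G+C=2 → Tm = 2(9)+4(2) = 26°C
Primer B: A+T=2, G+C=8 → Tm = 2(2)+4(8) = 36°C
26°C vs 36°C → primer B is higher.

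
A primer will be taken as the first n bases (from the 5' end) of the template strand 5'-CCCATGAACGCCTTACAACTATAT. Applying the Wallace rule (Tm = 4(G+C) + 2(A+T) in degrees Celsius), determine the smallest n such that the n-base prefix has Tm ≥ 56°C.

First 18 bases: CCCATGAACGCCTTACAA → Tm = 54°C (< 56°C)
First 19 bases: CCCATGAACGCCTTACAAC → Tm = 58°C (≥ 56°C)
Each additional base adds 2°C (A/T) or 4°C (G/C), so Tm is non-decreasing in n; n = 19 is the first length to reach 56°C.

n = 19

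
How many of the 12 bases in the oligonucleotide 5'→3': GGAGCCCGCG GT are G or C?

Base counts: G=6, C=4, A=1, T=1
G+C = 6 + 4 = 10

10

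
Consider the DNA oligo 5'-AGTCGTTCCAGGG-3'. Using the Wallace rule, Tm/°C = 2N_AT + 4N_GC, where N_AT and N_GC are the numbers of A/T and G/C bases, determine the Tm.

Scanning the sequence gives G=5, T=3, C=3, A=2.
So N_AT = 5 and N_GC = 8.
Tm = 2×5 + 4×8 = 42°C

42°C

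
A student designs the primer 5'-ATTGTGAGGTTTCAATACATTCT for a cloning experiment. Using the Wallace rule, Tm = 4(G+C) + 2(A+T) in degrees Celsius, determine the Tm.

Scanning the sequence gives G=4, C=3, A=6, T=10.
AT pairs contribute 16, GC pairs contribute 7.
Tm = 4·7 + 2·16 = 28 + 32 = 60°C

60°C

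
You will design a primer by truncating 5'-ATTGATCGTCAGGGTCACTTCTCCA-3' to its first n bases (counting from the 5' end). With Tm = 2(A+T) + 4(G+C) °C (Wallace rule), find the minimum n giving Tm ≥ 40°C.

n = 14

First 13 bases: ATTGATCGTCAGG → Tm = 38°C (< 40°C)
First 14 bases: ATTGATCGTCAGGG → Tm = 42°C (≥ 40°C)
Since every base adds ≥2°C, Tm only increases with n, so the threshold is first crossed at n = 14.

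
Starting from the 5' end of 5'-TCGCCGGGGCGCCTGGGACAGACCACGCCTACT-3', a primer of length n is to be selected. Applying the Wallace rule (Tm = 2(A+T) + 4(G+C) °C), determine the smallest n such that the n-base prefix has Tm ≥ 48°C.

First 12 bases: TCGCCGGGGCGC → Tm = 46°C (< 48°C)
First 13 bases: TCGCCGGGGCGCC → Tm = 50°C (≥ 48°C)
Each additional base adds 2°C (A/T) or 4°C (G/C), so Tm is non-decreasing in n; n = 13 is the first length to reach 48°C.

n = 13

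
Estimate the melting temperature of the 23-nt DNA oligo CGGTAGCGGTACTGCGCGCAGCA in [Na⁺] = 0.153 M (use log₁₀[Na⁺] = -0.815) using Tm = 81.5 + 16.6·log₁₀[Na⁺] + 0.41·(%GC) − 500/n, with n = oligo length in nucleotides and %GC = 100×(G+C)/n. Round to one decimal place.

Length n = 23. Base counts: A=4, C=7, G=9, T=3
G+C = 16, so %GC = 16/23 × 100 = 69.565%
Salt term: 16.6 × (-0.815) = -13.529
GC term: 0.41 × 69.565 = 28.522; length term: −500/23 = −21.739
Tm = 81.5 + (-13.529) + 28.522 − 21.739 = 74.754 → 74.8°C

74.8°C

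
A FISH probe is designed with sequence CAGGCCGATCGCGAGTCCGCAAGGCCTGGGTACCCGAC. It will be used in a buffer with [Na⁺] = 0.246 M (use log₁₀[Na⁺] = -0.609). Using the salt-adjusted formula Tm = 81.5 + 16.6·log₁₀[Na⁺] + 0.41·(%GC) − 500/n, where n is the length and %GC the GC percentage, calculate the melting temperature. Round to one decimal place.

Length n = 38. Base counts: G=13, A=7, T=4, C=14
G+C = 27, so %GC = 27/38 × 100 = 71.053%
Salt term: 16.6 × (-0.609) = -10.109
GC term: 0.41 × 71.053 = 29.132; length term: −500/38 = −13.158
Tm = 81.5 + (-10.109) + 29.132 − 13.158 = 87.365 → 87.4°C

87.4°C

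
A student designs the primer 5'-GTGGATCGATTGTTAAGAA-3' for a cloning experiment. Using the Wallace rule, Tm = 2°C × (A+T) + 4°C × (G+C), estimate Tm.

52°C

G=6, C=1, A=6, T=6
So N_AT = 12 and N_GC = 7.
Tm = 4·7 + 2·12 = 28 + 24 = 52°C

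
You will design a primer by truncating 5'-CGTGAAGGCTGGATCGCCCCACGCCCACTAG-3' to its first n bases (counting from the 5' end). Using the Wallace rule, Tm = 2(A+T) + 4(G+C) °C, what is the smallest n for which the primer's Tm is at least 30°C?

n = 9

First 8 bases: CGTGAAGG → Tm = 26°C (< 30°C)
First 9 bases: CGTGAAGGC → Tm = 30°C (≥ 30°C)
Since every base adds ≥2°C, Tm only increases with n, so the threshold is first crossed at n = 9.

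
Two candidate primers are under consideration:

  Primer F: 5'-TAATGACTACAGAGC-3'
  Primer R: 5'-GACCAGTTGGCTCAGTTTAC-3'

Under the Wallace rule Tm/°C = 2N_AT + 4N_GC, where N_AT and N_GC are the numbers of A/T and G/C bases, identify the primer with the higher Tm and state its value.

Primer R, 60°C

Primer F: A+T=9, G+C=6 → Tm = 2(9)+4(6) = 42°C
Primer R: A+T=10, G+C=10 → Tm = 2(10)+4(10) = 60°C
42°C vs 60°C → primer R is higher.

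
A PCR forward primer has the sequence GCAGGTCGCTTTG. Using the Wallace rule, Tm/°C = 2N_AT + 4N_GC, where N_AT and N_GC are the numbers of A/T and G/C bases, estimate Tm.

42°C

T=4, A=1, G=5, C=3
AT pairs contribute 5, GC pairs contribute 8.
Tm = 2×5 + 4×8 = 42°C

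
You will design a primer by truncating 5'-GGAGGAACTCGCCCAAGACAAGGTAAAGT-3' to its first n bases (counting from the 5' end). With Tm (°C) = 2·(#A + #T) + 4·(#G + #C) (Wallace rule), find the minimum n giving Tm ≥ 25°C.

First 7 bases: GGAGGAA → Tm = 22°C (< 25°C)
First 8 bases: GGAGGAAC → Tm = 26°C (≥ 25°C)
Each additional base adds 2°C (A/T) or 4°C (G/C), so Tm is non-decreasing in n; n = 8 is the first length to reach 25°C.

n = 8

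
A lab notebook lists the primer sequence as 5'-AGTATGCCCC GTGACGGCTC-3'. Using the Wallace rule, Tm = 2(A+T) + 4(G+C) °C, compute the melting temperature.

66°C

G=6, C=7, A=3, T=4
A+T = 7, G+C = 13
Tm = 4·13 + 2·7 = 52 + 14 = 66°C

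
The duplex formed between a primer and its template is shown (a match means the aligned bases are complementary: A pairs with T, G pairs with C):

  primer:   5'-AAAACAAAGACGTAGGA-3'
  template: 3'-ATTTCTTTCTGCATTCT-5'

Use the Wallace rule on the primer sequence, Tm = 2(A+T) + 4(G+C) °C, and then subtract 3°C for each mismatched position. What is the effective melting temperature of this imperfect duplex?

37°C

Primer base counts: A=10, T=1, G=4, C=2 → A+T=11, G+C=6
Perfect-match Tm = 2(11) + 4(6) = 22 + 24 = 46°C
Mismatches (positions where the bases are not complementary): 3 (at positions 1, 5, 15)
Effective Tm = 46 − 3×3 = 46 − 9 = 37°C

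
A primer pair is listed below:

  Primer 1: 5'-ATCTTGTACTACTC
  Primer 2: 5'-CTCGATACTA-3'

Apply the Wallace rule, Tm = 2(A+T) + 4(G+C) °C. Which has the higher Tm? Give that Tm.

Primer 1: A+T=9, G+C=5 → Tm = 2(9)+4(5) = 38°C
Primer 2: A+T=6, G+C=4 → Tm = 2(6)+4(4) = 28°C
38°C vs 28°C → primer 1 is higher.

Primer 1, 38°C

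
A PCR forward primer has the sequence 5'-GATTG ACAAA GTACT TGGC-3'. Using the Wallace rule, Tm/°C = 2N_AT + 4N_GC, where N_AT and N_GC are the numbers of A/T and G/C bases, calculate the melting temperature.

G=5, T=5, A=6, C=3
A+T = 11, G+C = 8
Tm = 2(11) + 4(8) = 22 + 32 = 54°C

54°C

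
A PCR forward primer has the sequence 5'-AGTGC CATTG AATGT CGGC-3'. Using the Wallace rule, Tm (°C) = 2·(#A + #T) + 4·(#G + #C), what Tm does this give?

Base counts: C=4, G=6, A=4, T=5
So N_AT = 9 and N_GC = 10.
Tm = 2(9) + 4(10) = 18 + 40 = 58°C

58°C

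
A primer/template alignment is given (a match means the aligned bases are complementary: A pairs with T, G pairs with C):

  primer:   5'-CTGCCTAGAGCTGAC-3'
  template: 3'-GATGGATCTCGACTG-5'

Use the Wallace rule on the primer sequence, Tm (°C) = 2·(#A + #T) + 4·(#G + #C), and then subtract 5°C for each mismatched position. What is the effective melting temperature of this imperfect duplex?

43°C

Primer base counts: A=3, T=3, G=4, C=5 → A+T=6, G+C=9
Perfect-match Tm = 2(6) + 4(9) = 12 + 36 = 48°C
Mismatches (positions where the bases are not complementary): 1 (at position 3)
Effective Tm = 48 − 1×5 = 48 − 5 = 43°C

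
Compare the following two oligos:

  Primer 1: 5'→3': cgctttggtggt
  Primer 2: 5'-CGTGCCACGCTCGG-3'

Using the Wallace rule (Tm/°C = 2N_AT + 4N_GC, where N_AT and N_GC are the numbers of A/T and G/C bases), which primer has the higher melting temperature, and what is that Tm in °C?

Primer 1: A+T=5, G+C=7 → Tm = 2(5)+4(7) = 38°C
Primer 2: A+T=3, G+C=11 → Tm = 2(3)+4(11) = 50°C
38°C vs 50°C → primer 2 is higher.

Primer 2, 50°C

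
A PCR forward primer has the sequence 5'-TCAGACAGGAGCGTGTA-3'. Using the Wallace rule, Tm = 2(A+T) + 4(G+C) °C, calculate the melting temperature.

T=3, G=6, C=3, A=5
AT pairs contribute 8, GC pairs contribute 9.
Tm = 2×8 + 4×9 = 52°C

52°C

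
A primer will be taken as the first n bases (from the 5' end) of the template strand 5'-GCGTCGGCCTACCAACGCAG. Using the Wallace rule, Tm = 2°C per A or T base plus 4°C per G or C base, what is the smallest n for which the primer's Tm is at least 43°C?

First 12 bases: GCGTCGGCCTAC → Tm = 42°C (< 43°C)
First 13 bases: GCGTCGGCCTACC → Tm = 46°C (≥ 43°C)
Since every base adds ≥2°C, Tm only increases with n, so the threshold is first crossed at n = 13.

n = 13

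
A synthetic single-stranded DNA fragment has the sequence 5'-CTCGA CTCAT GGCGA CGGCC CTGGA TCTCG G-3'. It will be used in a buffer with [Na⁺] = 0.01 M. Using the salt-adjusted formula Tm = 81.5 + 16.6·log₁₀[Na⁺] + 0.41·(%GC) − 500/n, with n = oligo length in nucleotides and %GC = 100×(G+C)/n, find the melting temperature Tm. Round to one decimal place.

59.9°C

Length n = 31. Scanning the sequence gives T=6, G=10, A=4, C=11.
G+C = 21, so %GC = 21/31 × 100 = 67.742%
Salt term: 16.6 × (-2) = -33.2
GC term: 0.41 × 67.742 = 27.774; length term: −500/31 = −16.129
Tm = 81.5 + (-33.2) + 27.774 − 16.129 = 59.945 → 59.9°C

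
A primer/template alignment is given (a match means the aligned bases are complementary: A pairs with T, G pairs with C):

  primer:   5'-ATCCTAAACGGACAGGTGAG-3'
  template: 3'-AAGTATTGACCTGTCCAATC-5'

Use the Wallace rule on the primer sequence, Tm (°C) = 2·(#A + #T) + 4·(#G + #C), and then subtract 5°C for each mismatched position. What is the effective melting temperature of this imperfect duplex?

Primer base counts: A=7, T=3, G=6, C=4 → A+T=10, G+C=10
Perfect-match Tm = 2(10) + 4(10) = 20 + 40 = 60°C
Mismatches (positions where the bases are not complementary): 5 (at positions 1, 4, 8, 9, 18)
Effective Tm = 60 − 5×5 = 60 − 25 = 35°C

35°C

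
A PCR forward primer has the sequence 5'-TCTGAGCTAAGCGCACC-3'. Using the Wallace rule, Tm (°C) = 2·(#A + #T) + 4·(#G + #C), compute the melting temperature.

G=4, A=4, T=3, C=6
AT pairs contribute 7, GC pairs contribute 10.
Tm = 4·10 + 2·7 = 40 + 14 = 54°C

54°C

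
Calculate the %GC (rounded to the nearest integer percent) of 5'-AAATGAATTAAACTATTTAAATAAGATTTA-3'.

10%

Counting bases: A=16, T=11, C=1, G=2
G+C = 2 + 1 = 3 out of 30 bases
%GC = 3/30 × 100 = 10% ≈ 10%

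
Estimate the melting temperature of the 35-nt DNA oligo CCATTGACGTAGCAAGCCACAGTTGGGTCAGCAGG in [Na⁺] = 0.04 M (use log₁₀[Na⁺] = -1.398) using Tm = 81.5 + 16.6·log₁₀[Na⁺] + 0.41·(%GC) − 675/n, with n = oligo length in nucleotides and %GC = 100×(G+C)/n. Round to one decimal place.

Length n = 35. Scanning the sequence gives A=9, T=6, C=9, G=11.
G+C = 20, so %GC = 20/35 × 100 = 57.143%
Salt term: 16.6 × (-1.398) = -23.207
GC term: 0.41 × 57.143 = 23.429; length term: −675/35 = −19.286
Tm = 81.5 + (-23.207) + 23.429 − 19.286 = 62.436 → 62.4°C

62.4°C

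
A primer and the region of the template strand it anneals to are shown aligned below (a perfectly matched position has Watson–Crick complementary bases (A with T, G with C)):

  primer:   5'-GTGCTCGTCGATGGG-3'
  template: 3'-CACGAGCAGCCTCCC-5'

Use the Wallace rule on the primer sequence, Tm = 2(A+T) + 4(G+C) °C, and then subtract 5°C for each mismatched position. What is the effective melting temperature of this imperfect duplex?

Primer base counts: A=1, T=4, G=7, C=3 → A+T=5, G+C=10
Perfect-match Tm = 2(5) + 4(10) = 10 + 40 = 50°C
Mismatches (positions where the bases are not complementary): 2 (at positions 11, 12)
Effective Tm = 50 − 2×5 = 50 − 10 = 40°C

40°C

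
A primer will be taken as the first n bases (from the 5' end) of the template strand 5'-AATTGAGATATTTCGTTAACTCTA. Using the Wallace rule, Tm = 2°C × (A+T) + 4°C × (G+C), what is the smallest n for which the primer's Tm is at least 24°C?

First 9 bases: AATTGAGAT → Tm = 22°C (< 24°C)
First 10 bases: AATTGAGATA → Tm = 24°C (≥ 24°C)
Each additional base adds 2°C (A/T) or 4°C (G/C), so Tm is non-decreasing in n; n = 10 is the first length to reach 24°C.

n = 10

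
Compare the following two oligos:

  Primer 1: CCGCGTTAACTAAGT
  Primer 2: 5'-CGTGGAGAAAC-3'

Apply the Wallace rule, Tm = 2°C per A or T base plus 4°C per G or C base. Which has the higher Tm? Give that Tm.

Primer 1: A+T=8, G+C=7 → Tm = 2(8)+4(7) = 44°C
Primer 2: A+T=5, G+C=6 → Tm = 2(5)+4(6) = 34°C
44°C vs 34°C → primer 1 is higher.

Primer 1, 44°C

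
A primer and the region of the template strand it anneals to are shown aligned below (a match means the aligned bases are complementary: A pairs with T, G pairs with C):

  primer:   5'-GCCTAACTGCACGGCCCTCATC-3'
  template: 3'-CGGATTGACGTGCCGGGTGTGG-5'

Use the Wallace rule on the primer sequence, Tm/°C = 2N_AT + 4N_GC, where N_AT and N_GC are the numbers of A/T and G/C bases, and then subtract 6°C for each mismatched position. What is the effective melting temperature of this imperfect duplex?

Primer base counts: A=4, T=4, G=4, C=10 → A+T=8, G+C=14
Perfect-match Tm = 2(8) + 4(14) = 16 + 56 = 72°C
Mismatches (positions where the bases are not complementary): 2 (at positions 18, 21)
Effective Tm = 72 − 2×6 = 72 − 12 = 60°C

60°C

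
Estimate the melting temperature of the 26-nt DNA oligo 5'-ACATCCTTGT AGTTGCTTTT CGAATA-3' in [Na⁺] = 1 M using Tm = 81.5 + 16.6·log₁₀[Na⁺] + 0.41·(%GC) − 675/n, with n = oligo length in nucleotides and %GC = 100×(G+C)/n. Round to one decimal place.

Length n = 26. Scanning the sequence gives T=11, G=4, C=5, A=6.
G+C = 9, so %GC = 9/26 × 100 = 34.615%
Salt term: 16.6 × (0) = 0
GC term: 0.41 × 34.615 = 14.192; length term: −675/26 = −25.962
Tm = 81.5 + (0) + 14.192 − 25.962 = 69.73 → 69.7°C

69.7°C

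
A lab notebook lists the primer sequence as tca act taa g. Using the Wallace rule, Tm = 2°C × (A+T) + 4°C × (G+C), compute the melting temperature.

T=3, G=1, A=4, C=2
So N_AT = 7 and N_GC = 3.
Tm = 4·3 + 2·7 = 12 + 14 = 26°C

26°C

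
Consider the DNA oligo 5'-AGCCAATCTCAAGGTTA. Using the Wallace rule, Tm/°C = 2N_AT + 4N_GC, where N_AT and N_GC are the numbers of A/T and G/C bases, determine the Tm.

Scanning the sequence gives A=6, T=4, G=3, C=4.
So N_AT = 10 and N_GC = 7.
Tm = 2×10 + 4×7 = 48°C

48°C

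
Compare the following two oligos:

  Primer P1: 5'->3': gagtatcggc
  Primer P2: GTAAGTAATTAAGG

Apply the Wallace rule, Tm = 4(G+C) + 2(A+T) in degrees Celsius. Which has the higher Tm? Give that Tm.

Primer P1: A+T=4, G+C=6 → Tm = 2(4)+4(6) = 32°C
Primer P2: A+T=10, G+C=4 → Tm = 2(10)+4(4) = 36°C
32°C vs 36°C → primer P2 is higher.

Primer P2, 36°C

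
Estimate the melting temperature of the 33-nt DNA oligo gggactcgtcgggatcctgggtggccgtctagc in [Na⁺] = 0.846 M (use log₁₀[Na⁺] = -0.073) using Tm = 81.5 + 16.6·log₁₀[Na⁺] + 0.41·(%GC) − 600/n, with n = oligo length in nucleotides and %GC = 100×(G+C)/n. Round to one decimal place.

90.7°C

Length n = 33. Base counts: T=7, C=9, G=14, A=3
G+C = 23, so %GC = 23/33 × 100 = 69.697%
Salt term: 16.6 × (-0.073) = -1.212
GC term: 0.41 × 69.697 = 28.576; length term: −600/33 = −18.182
Tm = 81.5 + (-1.212) + 28.576 − 18.182 = 90.682 → 90.7°C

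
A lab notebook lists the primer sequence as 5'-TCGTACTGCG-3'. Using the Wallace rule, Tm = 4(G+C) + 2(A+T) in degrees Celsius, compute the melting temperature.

Base counts: A=1, T=3, C=3, G=3
A+T = 4, G+C = 6
Tm = 2×4 + 4×6 = 32°C

32°C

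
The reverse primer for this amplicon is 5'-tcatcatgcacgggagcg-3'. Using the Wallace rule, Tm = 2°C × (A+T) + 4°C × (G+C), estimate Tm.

58°C

G=6, T=3, C=5, A=4
So N_AT = 7 and N_GC = 11.
Tm = 2×7 + 4×11 = 58°C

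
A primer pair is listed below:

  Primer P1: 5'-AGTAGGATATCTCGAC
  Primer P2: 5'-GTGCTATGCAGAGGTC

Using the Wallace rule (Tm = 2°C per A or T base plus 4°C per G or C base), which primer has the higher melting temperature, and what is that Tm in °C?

Primer P2, 50°C

Primer P1: A+T=9, G+C=7 → Tm = 2(9)+4(7) = 46°C
Primer P2: A+T=7, G+C=9 → Tm = 2(7)+4(9) = 50°C
46°C vs 50°C → primer P2 is higher.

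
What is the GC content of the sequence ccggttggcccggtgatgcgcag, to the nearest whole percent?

74%

A=2, C=7, T=4, G=10
G+C = 10 + 7 = 17 out of 23 bases
%GC = 17/23 × 100 = 73.91% ≈ 74%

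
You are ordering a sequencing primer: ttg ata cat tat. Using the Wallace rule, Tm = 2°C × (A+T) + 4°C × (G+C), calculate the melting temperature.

28°C

Scanning the sequence gives G=1, C=1, A=4, T=6.
AT pairs contribute 10, GC pairs contribute 2.
Tm = 2(10) + 4(2) = 20 + 8 = 28°C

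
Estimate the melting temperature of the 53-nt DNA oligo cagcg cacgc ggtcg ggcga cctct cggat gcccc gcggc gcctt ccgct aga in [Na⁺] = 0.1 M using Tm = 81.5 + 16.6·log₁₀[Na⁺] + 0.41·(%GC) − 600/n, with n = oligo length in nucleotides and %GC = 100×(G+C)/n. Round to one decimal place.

84.5°C

Length n = 53. Scanning the sequence gives G=18, T=7, C=22, A=6.
G+C = 40, so %GC = 40/53 × 100 = 75.472%
Salt term: 16.6 × (-1) = -16.6
GC term: 0.41 × 75.472 = 30.944; length term: −600/53 = −11.321
Tm = 81.5 + (-16.6) + 30.944 − 11.321 = 84.523 → 84.5°C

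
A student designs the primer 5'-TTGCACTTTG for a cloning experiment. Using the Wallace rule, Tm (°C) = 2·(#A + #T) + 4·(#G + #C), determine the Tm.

Base counts: C=2, A=1, T=5, G=2
A+T = 6, G+C = 4
Tm = 2×6 + 4×4 = 28°C

28°C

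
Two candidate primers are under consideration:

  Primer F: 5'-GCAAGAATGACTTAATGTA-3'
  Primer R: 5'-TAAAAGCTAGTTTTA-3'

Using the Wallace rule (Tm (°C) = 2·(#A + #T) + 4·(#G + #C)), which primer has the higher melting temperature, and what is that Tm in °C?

Primer F, 50°C

Primer F: A+T=13, G+C=6 → Tm = 2(13)+4(6) = 50°C
Primer R: A+T=12, G+C=3 → Tm = 2(12)+4(3) = 36°C
50°C vs 36°C → primer F is higher.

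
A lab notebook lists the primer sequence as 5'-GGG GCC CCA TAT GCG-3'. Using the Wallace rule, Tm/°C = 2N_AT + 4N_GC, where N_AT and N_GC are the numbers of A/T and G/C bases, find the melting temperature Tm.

52°C

Counting bases: G=6, C=5, A=2, T=2
So N_AT = 4 and N_GC = 11.
Tm = 4·11 + 2·4 = 44 + 8 = 52°C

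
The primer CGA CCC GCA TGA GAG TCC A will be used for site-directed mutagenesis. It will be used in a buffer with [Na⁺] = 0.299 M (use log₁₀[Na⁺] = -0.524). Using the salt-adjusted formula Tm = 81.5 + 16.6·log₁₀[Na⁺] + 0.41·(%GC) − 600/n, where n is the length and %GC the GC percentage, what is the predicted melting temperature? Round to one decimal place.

67.1°C

Length n = 19. Counting bases: C=7, G=5, A=5, T=2
G+C = 12, so %GC = 12/19 × 100 = 63.158%
Salt term: 16.6 × (-0.524) = -8.698
GC term: 0.41 × 63.158 = 25.895; length term: −600/19 = −31.579
Tm = 81.5 + (-8.698) + 25.895 − 31.579 = 67.118 → 67.1°C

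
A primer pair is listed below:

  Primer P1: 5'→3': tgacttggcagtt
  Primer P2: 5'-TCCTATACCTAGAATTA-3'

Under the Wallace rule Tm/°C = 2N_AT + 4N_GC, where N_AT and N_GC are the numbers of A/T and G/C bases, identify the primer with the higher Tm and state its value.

Primer P2, 44°C

Primer P1: A+T=7, G+C=6 → Tm = 2(7)+4(6) = 38°C
Primer P2: A+T=12, G+C=5 → Tm = 2(12)+4(5) = 44°C
38°C vs 44°C → primer P2 is higher.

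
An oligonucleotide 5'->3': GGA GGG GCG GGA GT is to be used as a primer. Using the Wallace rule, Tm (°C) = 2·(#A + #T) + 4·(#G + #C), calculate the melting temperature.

C=1, G=10, T=1, A=2
So N_AT = 3 and N_GC = 11.
Tm = 2(3) + 4(11) = 6 + 44 = 50°C

50°C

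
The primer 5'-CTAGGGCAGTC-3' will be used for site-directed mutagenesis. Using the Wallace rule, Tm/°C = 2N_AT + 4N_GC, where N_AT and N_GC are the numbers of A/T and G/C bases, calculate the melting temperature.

36°C

Scanning the sequence gives G=4, T=2, A=2, C=3.
A+T = 4, G+C = 7
Tm = 2×4 + 4×7 = 36°C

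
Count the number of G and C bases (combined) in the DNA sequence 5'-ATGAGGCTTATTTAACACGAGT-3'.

8

G=5, T=7, C=3, A=7
G+C = 5 + 3 = 8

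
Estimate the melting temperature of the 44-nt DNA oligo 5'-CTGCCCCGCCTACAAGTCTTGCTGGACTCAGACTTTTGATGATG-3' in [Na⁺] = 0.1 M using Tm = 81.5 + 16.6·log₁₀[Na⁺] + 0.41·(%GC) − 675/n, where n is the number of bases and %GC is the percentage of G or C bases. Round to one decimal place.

71.0°C

Length n = 44. Scanning the sequence gives T=13, A=8, G=10, C=13.
G+C = 23, so %GC = 23/44 × 100 = 52.273%
Salt term: 16.6 × (-1) = -16.6
GC term: 0.41 × 52.273 = 21.432; length term: −675/44 = −15.341
Tm = 81.5 + (-16.6) + 21.432 − 15.341 = 70.991 → 71.0°C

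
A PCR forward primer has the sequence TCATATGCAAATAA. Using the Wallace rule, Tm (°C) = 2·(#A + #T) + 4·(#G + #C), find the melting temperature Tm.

34°C

Counting bases: A=7, G=1, C=2, T=4
AT pairs contribute 11, GC pairs contribute 3.
Tm = 2×11 + 4×3 = 34°C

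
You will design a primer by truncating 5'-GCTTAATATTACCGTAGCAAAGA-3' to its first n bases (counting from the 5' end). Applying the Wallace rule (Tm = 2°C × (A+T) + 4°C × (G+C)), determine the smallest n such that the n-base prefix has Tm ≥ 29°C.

First 11 bases: GCTTAATATTA → Tm = 26°C (< 29°C)
First 12 bases: GCTTAATATTAC → Tm = 30°C (≥ 29°C)
Each additional base adds 2°C (A/T) or 4°C (G/C), so Tm is non-decreasing in n; n = 12 is the first length to reach 29°C.

n = 12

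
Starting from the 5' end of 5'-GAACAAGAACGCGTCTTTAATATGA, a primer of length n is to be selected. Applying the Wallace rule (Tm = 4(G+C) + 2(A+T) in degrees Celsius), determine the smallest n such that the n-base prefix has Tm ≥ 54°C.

n = 19

First 18 bases: GAACAAGAACGCGTCTTT → Tm = 52°C (< 54°C)
First 19 bases: GAACAAGAACGCGTCTTTA → Tm = 54°C (≥ 54°C)
Each additional base adds 2°C (A/T) or 4°C (G/C), so Tm is non-decreasing in n; n = 19 is the first length to reach 54°C.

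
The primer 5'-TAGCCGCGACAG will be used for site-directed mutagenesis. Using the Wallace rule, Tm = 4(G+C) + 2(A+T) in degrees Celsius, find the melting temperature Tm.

40°C

Base counts: G=4, A=3, T=1, C=4
So N_AT = 4 and N_GC = 8.
Tm = 4·8 + 2·4 = 32 + 8 = 40°C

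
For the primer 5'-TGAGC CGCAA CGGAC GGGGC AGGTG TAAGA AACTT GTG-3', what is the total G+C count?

Counting bases: G=15, A=10, T=6, C=7
G+C = 15 + 7 = 22

22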